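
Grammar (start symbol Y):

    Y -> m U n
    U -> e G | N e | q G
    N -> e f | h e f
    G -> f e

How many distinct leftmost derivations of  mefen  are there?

2

Parse trees for mefen:
  [Y m [U e [G f e]] n]
  [Y m [U [N e f] e] n]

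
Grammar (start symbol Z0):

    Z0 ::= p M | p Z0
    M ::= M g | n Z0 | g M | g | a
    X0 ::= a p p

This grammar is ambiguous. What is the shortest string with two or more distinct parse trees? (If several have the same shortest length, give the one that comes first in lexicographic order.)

p g g

length 2: no string has ≥2 trees
length 3: p g g has 2 parse trees

Two derivations of p g g:
  Z0 ⇒ p M ⇒ p M g ⇒ p g g
  Z0 ⇒ p M ⇒ p g M ⇒ p g g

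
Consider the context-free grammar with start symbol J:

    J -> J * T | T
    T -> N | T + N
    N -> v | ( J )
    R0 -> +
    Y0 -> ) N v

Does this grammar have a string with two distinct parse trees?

Unambiguous

Only J, T, N are reachable from J; ignoring the rest: This is a standard precedence ladder (J over T over N), with each level left-recursive on its own operator ('*' at J, '+' at T). That structure is LR(1), hence unambiguous.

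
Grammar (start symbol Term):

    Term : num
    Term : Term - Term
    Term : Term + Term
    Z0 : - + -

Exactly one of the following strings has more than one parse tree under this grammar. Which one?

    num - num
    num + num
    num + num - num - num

num - num: 1 tree
num + num: 1 tree
num + num - num - num: 5 trees

num + num - num - num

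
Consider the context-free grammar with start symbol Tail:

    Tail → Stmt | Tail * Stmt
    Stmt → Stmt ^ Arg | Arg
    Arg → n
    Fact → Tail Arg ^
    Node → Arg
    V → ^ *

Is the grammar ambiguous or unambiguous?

Unambiguous

Only Tail, Stmt, Arg are reachable from Tail; ignoring the rest: This is a standard precedence ladder (Tail over Stmt over Arg), with each level left-recursive on its own operator ('*' at Tail, '^' at Stmt). That structure is LR(1), hence unambiguous.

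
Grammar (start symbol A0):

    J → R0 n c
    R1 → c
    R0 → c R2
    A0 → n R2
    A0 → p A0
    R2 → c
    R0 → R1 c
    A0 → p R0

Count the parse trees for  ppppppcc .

Parse trees for ppppppcc:
  [A0 p [A0 p [A0 p [A0 p [A0 p [A0 p [R0 c [R2 c]]]]]]]]
  [A0 p [A0 p [A0 p [A0 p [A0 p [A0 p [R0 [R1 c] c]]]]]]]

2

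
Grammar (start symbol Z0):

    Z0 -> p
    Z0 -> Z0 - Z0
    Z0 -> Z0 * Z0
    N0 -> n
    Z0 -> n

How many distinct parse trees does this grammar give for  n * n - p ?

Parse trees for n * n - p:
  [Z0 [Z0 [Z0 n] * [Z0 n]] - [Z0 p]]
  [Z0 [Z0 n] * [Z0 [Z0 n] - [Z0 p]]]

2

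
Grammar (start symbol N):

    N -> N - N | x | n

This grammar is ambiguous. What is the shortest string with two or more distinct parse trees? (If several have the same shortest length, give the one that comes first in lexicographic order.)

n - n - n

length 1: no string has ≥2 trees
length 3: no string has ≥2 trees
length 5: n - n - n has 2 parse trees

Two derivations of n - n - n:
  N ⇒ N - N ⇒ N - N - N ⇒ n - N - N ⇒ n - n - N ⇒ n - n - n
  N ⇒ N - N ⇒ n - N ⇒ n - N - N ⇒ n - n - N ⇒ n - n - n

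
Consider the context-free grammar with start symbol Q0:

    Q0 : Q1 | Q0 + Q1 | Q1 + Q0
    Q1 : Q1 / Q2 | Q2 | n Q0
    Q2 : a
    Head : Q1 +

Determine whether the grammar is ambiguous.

Ambiguous

Witness: a + a

Derivation 1: Q0 ⇒ Q0 + Q1 ⇒ Q1 + Q1 ⇒ Q2 + Q1 ⇒ a + Q1 ⇒ a + Q2 ⇒ a + a
Derivation 2: Q0 ⇒ Q1 + Q0 ⇒ Q2 + Q0 ⇒ a + Q0 ⇒ a + Q1 ⇒ a + Q2 ⇒ a + a

Two distinct leftmost derivations for the same string.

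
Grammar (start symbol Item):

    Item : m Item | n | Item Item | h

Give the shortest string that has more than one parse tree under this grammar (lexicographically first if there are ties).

h h h

length 1: no string has ≥2 trees
length 2: no string has ≥2 trees
length 3: h h h has 2 parse trees

Two derivations of h h h:
  Item ⇒ Item Item ⇒ Item Item Item ⇒ h Item Item ⇒ h h Item ⇒ h h h
  Item ⇒ Item Item ⇒ h Item ⇒ h Item Item ⇒ h h Item ⇒ h h h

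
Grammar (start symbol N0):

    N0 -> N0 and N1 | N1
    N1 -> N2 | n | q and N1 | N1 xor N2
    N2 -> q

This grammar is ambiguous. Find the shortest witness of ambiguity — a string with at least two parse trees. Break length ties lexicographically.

length 1: no string has ≥2 trees
length 3: q and n has 2 parse trees

Two derivations of q and n:
  N0 ⇒ N0 and N1 ⇒ N1 and N1 ⇒ N2 and N1 ⇒ q and N1 ⇒ q and n
  N0 ⇒ N1 ⇒ q and N1 ⇒ q and n

q and n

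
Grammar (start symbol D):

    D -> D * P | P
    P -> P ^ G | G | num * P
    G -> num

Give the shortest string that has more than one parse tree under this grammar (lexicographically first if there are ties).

length 1: no string has ≥2 trees
length 3: num * num has 2 parse trees

Two derivations of num * num:
  D ⇒ D * P ⇒ P * P ⇒ G * P ⇒ num * P ⇒ num * G ⇒ num * num
  D ⇒ P ⇒ num * P ⇒ num * G ⇒ num * num

num * num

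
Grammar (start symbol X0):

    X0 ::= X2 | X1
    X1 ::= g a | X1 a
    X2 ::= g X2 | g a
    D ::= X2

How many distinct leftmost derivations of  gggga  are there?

1

Parse trees for gggga:
  [X0 [X2 g [X2 g [X2 g [X2 g a]]]]]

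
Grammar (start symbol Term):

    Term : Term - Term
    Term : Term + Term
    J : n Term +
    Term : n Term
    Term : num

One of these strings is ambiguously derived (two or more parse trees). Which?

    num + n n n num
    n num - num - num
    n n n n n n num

num + n n n num: 1 tree
n num - num - num: 5 trees
n n n n n n num: 1 tree

n num - num - num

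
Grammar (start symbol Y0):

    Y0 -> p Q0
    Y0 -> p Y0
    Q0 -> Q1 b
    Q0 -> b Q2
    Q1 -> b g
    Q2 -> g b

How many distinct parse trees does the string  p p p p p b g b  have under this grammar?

Parse trees for p p p p p b g b:
  [Y0 p [Y0 p [Y0 p [Y0 p [Y0 p [Q0 [Q1 b g] b]]]]]]
  [Y0 p [Y0 p [Y0 p [Y0 p [Y0 p [Q0 b [Q2 g b]]]]]]]

2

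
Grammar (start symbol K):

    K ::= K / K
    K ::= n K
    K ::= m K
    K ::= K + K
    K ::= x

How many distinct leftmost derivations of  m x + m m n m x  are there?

Parse trees for m x + m m n m x:
  [K m [K [K x] + [K m [K m [K n [K m [K x]]]]]]]
  [K [K m [K x]] + [K m [K m [K n [K m [K x]]]]]]

2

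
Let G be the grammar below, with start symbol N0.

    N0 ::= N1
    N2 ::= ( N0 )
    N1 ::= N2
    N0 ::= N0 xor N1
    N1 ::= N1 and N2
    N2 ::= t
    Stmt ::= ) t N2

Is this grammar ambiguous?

Only N0, N1, N2 are reachable from N0; ignoring the rest: This is a standard precedence ladder (N0 over N1 over N2), with each level left-recursive on its own operator ('xor' at N0, 'and' at N1). That structure is LR(1), hence unambiguous.

Unambiguous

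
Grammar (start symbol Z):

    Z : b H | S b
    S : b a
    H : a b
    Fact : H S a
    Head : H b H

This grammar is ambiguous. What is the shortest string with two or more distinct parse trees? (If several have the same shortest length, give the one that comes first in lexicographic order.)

b a b

length 3: b a b has 2 parse trees

Two derivations of b a b:
  Z ⇒ b H ⇒ b a b
  Z ⇒ S b ⇒ b a b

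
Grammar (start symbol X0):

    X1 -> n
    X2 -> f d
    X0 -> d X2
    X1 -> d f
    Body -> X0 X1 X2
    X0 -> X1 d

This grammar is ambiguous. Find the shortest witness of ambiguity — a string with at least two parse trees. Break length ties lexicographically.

length 2: no string has ≥2 trees
length 3: d f d has 2 parse trees

Two derivations of d f d:
  X0 ⇒ d X2 ⇒ d f d
  X0 ⇒ X1 d ⇒ d f d

d f d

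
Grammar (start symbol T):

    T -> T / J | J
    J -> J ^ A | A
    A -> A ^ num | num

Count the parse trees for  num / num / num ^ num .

2

Parse trees for num / num / num ^ num:
  [T [T [T [J [A num]]] / [J [A num]]] / [J [J [A num]] ^ [A num]]]
  [T [T [T [J [A num]]] / [J [A num]]] / [J [A [A num] ^ num]]]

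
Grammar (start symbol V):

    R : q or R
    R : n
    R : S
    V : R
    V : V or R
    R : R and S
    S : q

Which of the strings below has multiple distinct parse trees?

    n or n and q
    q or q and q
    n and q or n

q or q and q

n or n and q: 1 tree
q or q and q: 3 trees
n and q or n: 1 tree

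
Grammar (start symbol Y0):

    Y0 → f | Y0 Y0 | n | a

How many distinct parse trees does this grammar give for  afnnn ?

Parse trees for afnnn (showing first 6 of 14):
  [Y0 [Y0 a] [Y0 [Y0 f] [Y0 [Y0 n] [Y0 [Y0 n] [Y0 n]]]]]
  [Y0 [Y0 a] [Y0 [Y0 f] [Y0 [Y0 [Y0 n] [Y0 n]] [Y0 n]]]]
  [Y0 [Y0 a] [Y0 [Y0 [Y0 f] [Y0 n]] [Y0 [Y0 n] [Y0 n]]]]
  [Y0 [Y0 a] [Y0 [Y0 [Y0 f] [Y0 [Y0 n] [Y0 n]]] [Y0 n]]]
  [Y0 [Y0 a] [Y0 [Y0 [Y0 [Y0 f] [Y0 n]] [Y0 n]] [Y0 n]]]
  [Y0 [Y0 [Y0 a] [Y0 f]] [Y0 [Y0 n] [Y0 [Y0 n] [Y0 n]]]]

14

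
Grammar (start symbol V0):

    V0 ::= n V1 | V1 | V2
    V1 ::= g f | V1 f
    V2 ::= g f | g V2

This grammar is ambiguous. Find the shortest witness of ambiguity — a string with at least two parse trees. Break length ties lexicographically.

length 2: g f has 2 parse trees

Two derivations of g f:
  V0 ⇒ V1 ⇒ g f
  V0 ⇒ V2 ⇒ g f

g f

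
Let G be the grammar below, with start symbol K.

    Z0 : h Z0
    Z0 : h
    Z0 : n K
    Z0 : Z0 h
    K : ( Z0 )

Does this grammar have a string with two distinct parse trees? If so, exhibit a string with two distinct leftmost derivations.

Ambiguous

Witness: ( h h )

Derivation 1: K ⇒ ( Z0 ) ⇒ ( h Z0 ) ⇒ ( h h )
Derivation 2: K ⇒ ( Z0 ) ⇒ ( Z0 h ) ⇒ ( h h )

Two distinct leftmost derivations for the same string.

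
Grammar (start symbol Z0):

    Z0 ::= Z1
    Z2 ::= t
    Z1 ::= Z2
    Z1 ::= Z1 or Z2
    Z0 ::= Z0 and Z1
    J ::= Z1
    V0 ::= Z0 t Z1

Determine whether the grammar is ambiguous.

Unambiguous

(J, V0 are unreachable from Z0, so their rules don't affect L(Z0).) The grammar is stratified — Z0 handles 'and' (left-recursive), Z1 handles 'or', Z2 atoms. Each operator has a fixed associativity and precedence level, so every string has one parse.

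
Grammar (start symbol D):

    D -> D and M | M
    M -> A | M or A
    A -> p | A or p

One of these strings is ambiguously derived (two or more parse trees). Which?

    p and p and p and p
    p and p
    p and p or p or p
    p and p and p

p and p or p or p

p and p and p and p: 1 tree
p and p: 1 tree
p and p or p or p: 4 trees
p and p and p: 1 tree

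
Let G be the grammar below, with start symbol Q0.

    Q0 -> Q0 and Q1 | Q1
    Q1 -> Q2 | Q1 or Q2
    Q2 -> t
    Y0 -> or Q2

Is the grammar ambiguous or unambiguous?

(Y0 is unreachable from Q0, so its rules don't affect L(Q0).) The grammar is stratified — Q0 handles 'and' (left-recursive), Q1 handles 'or', Q2 atoms. Each operator has a fixed associativity and precedence level, so every string has one parse.

Unambiguous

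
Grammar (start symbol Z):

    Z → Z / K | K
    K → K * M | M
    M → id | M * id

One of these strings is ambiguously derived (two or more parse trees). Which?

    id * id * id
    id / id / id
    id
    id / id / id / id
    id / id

id * id * id: 4 trees
id / id / id: 1 tree
id: 1 tree
id / id / id / id: 1 tree
id / id: 1 tree

id * id * id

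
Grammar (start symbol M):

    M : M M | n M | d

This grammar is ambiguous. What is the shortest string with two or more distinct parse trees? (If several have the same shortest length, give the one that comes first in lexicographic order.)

length 1: no string has ≥2 trees
length 2: no string has ≥2 trees
length 3: d d d has 2 parse trees

Two derivations of d d d:
  M ⇒ M M ⇒ M M M ⇒ d M M ⇒ d d M ⇒ d d d
  M ⇒ M M ⇒ d M ⇒ d M M ⇒ d d M ⇒ d d d

d d d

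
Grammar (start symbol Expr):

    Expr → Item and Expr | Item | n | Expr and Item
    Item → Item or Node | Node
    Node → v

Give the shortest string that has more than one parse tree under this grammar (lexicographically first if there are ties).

v and v

length 1: no string has ≥2 trees
length 3: v and v has 2 parse trees

Two derivations of v and v:
  Expr ⇒ Item and Expr ⇒ Node and Expr ⇒ v and Expr ⇒ v and Item ⇒ v and Node ⇒ v and v
  Expr ⇒ Expr and Item ⇒ Item and Item ⇒ Node and Item ⇒ v and Item ⇒ v and Node ⇒ v and v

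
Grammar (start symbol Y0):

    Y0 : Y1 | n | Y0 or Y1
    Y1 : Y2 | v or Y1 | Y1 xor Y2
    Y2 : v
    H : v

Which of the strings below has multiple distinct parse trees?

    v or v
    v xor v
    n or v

v or v

v or v: 2 trees
v xor v: 1 tree
n or v: 1 tree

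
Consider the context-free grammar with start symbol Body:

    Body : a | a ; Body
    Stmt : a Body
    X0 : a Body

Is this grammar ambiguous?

Only Body is reachable from Body; ignoring the rest: The reachable grammar is A → atom sep A | atom. Each atom is followed by either the separator (recurse) or end-of-string (stop) — no choice point.

Unambiguous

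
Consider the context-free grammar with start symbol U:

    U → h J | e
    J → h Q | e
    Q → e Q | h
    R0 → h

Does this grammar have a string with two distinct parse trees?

Unambiguous

Only U, J, Q are reachable from U; ignoring the rest: Restricted to the reachable nonterminals, every rule has the form A → t or A → t B, and no two rules for the same A share a first terminal. The grammar encodes a DFA — one run per string.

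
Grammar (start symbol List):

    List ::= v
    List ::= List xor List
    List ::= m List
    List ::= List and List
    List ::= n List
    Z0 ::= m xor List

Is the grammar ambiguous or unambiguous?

Witness: m v and v

Derivation 1: List ⇒ m List ⇒ m List and List ⇒ m v and List ⇒ m v and v
Derivation 2: List ⇒ List and List ⇒ m List and List ⇒ m v and List ⇒ m v and v

Two distinct leftmost derivations for the same string.

Ambiguous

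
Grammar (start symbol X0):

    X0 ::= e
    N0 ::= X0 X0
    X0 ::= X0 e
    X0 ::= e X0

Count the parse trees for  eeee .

8

Parse trees for eeee:
  [X0 [X0 [X0 [X0 e] e] e] e]
  [X0 [X0 [X0 e [X0 e]] e] e]
  [X0 [X0 e [X0 [X0 e] e]] e]
  [X0 [X0 e [X0 e [X0 e]]] e]
  [X0 e [X0 [X0 [X0 e] e] e]]
  [X0 e [X0 [X0 e [X0 e]] e]]
  [X0 e [X0 e [X0 [X0 e] e]]]
  [X0 e [X0 e [X0 e [X0 e]]]]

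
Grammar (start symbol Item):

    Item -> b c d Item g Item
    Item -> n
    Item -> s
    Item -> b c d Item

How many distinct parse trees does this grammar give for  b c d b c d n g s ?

Parse trees for b c d b c d n g s:
  [Item b c d [Item b c d [Item n]] g [Item s]]
  [Item b c d [Item b c d [Item n] g [Item s]]]

2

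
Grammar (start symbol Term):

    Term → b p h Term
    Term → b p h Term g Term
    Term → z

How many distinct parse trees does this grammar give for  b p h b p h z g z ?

2

Parse trees for b p h b p h z g z:
  [Term b p h [Term b p h [Term z] g [Term z]]]
  [Term b p h [Term b p h [Term z]] g [Term z]]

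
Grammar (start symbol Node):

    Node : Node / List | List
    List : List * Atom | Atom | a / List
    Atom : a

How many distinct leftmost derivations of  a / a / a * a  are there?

7

Parse trees for a / a / a * a:
  [Node [Node [List [Atom a]]] / [List [List a / [List [Atom a]]] * [Atom a]]]
  [Node [Node [List [Atom a]]] / [List a / [List [List [Atom a]] * [Atom a]]]]
  [Node [Node [Node [List [Atom a]]] / [List [Atom a]]] / [List [List [Atom a]] * [Atom a]]]
  [Node [Node [List a / [List [Atom a]]]] / [List [List [Atom a]] * [Atom a]]]
  [Node [List [List a / [List a / [List [Atom a]]]] * [Atom a]]]
  [Node [List a / [List [List a / [List [Atom a]]] * [Atom a]]]]
  [Node [List a / [List a / [List [List [Atom a]] * [Atom a]]]]]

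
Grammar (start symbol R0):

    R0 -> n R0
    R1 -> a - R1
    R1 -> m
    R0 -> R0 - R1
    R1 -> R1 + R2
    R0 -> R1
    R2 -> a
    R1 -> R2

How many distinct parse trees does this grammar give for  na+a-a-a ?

Parse trees for na+a-a-a:
  [R0 n [R0 [R0 [R1 [R1 [R2 a]] + [R2 a]]] - [R1 a - [R1 [R2 a]]]]]
  [R0 n [R0 [R0 [R0 [R1 [R1 [R2 a]] + [R2 a]]] - [R1 [R2 a]]] - [R1 [R2 a]]]]
  [R0 [R0 n [R0 [R1 [R1 [R2 a]] + [R2 a]]]] - [R1 a - [R1 [R2 a]]]]
  [R0 [R0 n [R0 [R0 [R1 [R1 [R2 a]] + [R2 a]]] - [R1 [R2 a]]]] - [R1 [R2 a]]]
  [R0 [R0 [R0 n [R0 [R1 [R1 [R2 a]] + [R2 a]]]] - [R1 [R2 a]]] - [R1 [R2 a]]]

5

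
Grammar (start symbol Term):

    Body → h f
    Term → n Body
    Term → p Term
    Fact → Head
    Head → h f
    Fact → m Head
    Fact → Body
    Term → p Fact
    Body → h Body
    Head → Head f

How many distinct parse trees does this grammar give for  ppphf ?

2

Parse trees for ppphf:
  [Term p [Term p [Term p [Fact [Head h f]]]]]
  [Term p [Term p [Term p [Fact [Body h f]]]]]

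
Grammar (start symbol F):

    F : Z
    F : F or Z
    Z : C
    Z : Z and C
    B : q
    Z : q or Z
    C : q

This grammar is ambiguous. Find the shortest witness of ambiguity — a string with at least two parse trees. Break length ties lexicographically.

q or q

length 1: no string has ≥2 trees
length 3: q or q has 2 parse trees

Two derivations of q or q:
  F ⇒ Z ⇒ q or Z ⇒ q or C ⇒ q or q
  F ⇒ F or Z ⇒ Z or Z ⇒ C or Z ⇒ q or Z ⇒ q or C ⇒ q or q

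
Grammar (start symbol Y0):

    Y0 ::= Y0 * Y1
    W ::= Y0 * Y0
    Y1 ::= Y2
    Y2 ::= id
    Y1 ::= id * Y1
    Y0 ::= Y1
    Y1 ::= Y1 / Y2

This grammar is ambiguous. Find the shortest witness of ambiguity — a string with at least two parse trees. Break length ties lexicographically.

id * id

length 1: no string has ≥2 trees
length 3: id * id has 2 parse trees

Two derivations of id * id:
  Y0 ⇒ Y0 * Y1 ⇒ Y1 * Y1 ⇒ Y2 * Y1 ⇒ id * Y1 ⇒ id * Y2 ⇒ id * id
  Y0 ⇒ Y1 ⇒ id * Y1 ⇒ id * Y2 ⇒ id * id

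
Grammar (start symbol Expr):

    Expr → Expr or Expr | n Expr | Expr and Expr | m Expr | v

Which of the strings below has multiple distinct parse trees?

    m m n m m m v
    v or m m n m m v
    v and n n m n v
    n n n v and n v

m m n m m m v: 1 tree
v or m m n m m v: 1 tree
v and n n m n v: 1 tree
n n n v and n v: 4 trees

n n n v and n v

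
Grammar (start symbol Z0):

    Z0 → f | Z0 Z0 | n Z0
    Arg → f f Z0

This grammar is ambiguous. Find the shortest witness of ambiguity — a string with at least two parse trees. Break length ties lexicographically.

length 1: no string has ≥2 trees
length 2: no string has ≥2 trees
length 3: f f f has 2 parse trees

Two derivations of f f f:
  Z0 ⇒ Z0 Z0 ⇒ f Z0 ⇒ f Z0 Z0 ⇒ f f Z0 ⇒ f f f
  Z0 ⇒ Z0 Z0 ⇒ Z0 Z0 Z0 ⇒ f Z0 Z0 ⇒ f f Z0 ⇒ f f f

f f f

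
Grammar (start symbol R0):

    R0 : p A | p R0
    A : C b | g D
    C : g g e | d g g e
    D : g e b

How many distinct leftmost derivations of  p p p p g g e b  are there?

Parse trees for p p p p g g e b:
  [R0 p [R0 p [R0 p [R0 p [A [C g g e] b]]]]]
  [R0 p [R0 p [R0 p [R0 p [A g [D g e b]]]]]]

2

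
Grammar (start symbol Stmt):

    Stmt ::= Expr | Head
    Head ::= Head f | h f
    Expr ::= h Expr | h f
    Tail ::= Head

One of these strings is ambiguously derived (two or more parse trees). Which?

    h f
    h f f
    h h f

h f: 2 trees
h f f: 1 tree
h h f: 1 tree

h f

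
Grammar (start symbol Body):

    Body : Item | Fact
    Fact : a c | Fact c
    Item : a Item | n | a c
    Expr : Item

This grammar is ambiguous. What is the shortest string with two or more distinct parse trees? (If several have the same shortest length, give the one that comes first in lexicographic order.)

length 1: no string has ≥2 trees
length 2: a c has 2 parse trees

Two derivations of a c:
  Body ⇒ Item ⇒ a c
  Body ⇒ Fact ⇒ a c

a c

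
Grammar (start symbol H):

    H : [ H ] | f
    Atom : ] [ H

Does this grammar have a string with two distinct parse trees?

Unambiguous

Only H is reachable from H; ignoring the rest: Each string is a nest of matched brackets around a single atom. An opening bracket forces the recursive rule; an atom forces the base rule.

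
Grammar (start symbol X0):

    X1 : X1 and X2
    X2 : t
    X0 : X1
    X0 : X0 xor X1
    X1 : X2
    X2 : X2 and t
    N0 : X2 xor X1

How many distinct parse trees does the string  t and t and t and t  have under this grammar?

Parse trees for t and t and t and t:
  [X0 [X1 [X1 [X2 t]] and [X2 [X2 [X2 t] and t] and t]]]
  [X0 [X1 [X1 [X1 [X2 t]] and [X2 t]] and [X2 [X2 t] and t]]]
  [X0 [X1 [X1 [X2 [X2 t] and t]] and [X2 [X2 t] and t]]]
  [X0 [X1 [X1 [X1 [X2 t]] and [X2 [X2 t] and t]] and [X2 t]]]
  [X0 [X1 [X1 [X1 [X1 [X2 t]] and [X2 t]] and [X2 t]] and [X2 t]]]
  [X0 [X1 [X1 [X1 [X2 [X2 t] and t]] and [X2 t]] and [X2 t]]]
  [X0 [X1 [X1 [X2 [X2 [X2 t] and t] and t]] and [X2 t]]]
  [X0 [X1 [X2 [X2 [X2 [X2 t] and t] and t] and t]]]

8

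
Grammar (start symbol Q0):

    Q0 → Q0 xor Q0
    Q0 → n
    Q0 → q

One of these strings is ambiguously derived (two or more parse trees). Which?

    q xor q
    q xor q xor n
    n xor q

q xor q: 1 tree
q xor q xor n: 2 trees
n xor q: 1 tree

q xor q xor n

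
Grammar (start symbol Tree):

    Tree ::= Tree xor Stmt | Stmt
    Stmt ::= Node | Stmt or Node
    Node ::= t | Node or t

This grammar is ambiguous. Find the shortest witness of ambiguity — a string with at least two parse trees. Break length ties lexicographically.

t or t

length 1: no string has ≥2 trees
length 3: t or t has 2 parse trees

Two derivations of t or t:
  Tree ⇒ Stmt ⇒ Node ⇒ Node or t ⇒ t or t
  Tree ⇒ Stmt ⇒ Stmt or Node ⇒ Node or Node ⇒ t or Node ⇒ t or t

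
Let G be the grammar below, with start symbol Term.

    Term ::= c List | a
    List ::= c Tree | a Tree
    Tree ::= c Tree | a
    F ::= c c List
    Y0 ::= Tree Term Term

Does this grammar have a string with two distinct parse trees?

Only Term, List, Tree are reachable from Term; ignoring the rest: Restricted to the reachable nonterminals, every rule has the form A → t or A → t B, and no two rules for the same A share a first terminal. The grammar encodes a DFA — one run per string.

Unambiguous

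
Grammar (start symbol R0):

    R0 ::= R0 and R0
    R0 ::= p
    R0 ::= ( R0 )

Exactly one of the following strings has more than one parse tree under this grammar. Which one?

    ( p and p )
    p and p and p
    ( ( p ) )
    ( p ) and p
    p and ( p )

( p and p ): 1 tree
p and p and p: 2 trees
( ( p ) ): 1 tree
( p ) and p: 1 tree
p and ( p ): 1 tree

p and p and p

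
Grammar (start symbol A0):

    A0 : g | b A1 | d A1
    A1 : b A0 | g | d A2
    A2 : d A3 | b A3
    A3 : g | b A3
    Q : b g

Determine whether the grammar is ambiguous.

Only A0, A1, A2, A3 are reachable from A0; ignoring the rest: Restricted to the reachable nonterminals, every rule has the form A → t or A → t B, and no two rules for the same A share a first terminal. The grammar encodes a DFA — one run per string.

Unambiguous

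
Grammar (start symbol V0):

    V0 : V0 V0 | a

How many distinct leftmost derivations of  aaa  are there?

Parse trees for aaa:
  [V0 [V0 a] [V0 [V0 a] [V0 a]]]
  [V0 [V0 [V0 a] [V0 a]] [V0 a]]

2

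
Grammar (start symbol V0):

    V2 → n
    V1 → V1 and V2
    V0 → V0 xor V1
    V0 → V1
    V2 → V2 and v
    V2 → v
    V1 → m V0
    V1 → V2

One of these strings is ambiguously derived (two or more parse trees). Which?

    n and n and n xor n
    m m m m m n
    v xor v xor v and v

n and n and n xor n: 1 tree
m m m m m n: 1 tree
v xor v xor v and v: 2 trees

v xor v xor v and v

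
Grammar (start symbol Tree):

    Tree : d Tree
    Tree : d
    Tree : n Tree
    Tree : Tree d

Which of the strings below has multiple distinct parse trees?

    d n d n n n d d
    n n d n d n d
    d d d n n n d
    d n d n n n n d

d n d n n n d d: 8 trees
n n d n d n d: 1 tree
d d d n n n d: 1 tree
d n d n n n n d: 1 tree

d n d n n n d d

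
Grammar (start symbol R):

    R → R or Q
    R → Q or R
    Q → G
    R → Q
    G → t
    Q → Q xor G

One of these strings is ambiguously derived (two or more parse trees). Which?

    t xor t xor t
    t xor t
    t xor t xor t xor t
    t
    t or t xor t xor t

t xor t xor t: 1 tree
t xor t: 1 tree
t xor t xor t xor t: 1 tree
t: 1 tree
t or t xor t xor t: 2 trees

t or t xor t xor t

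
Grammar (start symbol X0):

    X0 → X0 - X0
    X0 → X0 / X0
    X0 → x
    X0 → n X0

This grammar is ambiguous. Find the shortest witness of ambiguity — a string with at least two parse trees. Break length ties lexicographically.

n x - x

length 1: no string has ≥2 trees
length 2: no string has ≥2 trees
length 3: no string has ≥2 trees
length 4: n x - x has 2 parse trees

Two derivations of n x - x:
  X0 ⇒ X0 - X0 ⇒ n X0 - X0 ⇒ n x - X0 ⇒ n x - x
  X0 ⇒ n X0 ⇒ n X0 - X0 ⇒ n x - X0 ⇒ n x - x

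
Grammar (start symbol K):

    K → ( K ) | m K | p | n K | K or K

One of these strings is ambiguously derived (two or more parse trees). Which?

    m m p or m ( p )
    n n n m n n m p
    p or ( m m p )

m m p or m ( p ): 3 trees
n n n m n n m p: 1 tree
p or ( m m p ): 1 tree

m m p or m ( p )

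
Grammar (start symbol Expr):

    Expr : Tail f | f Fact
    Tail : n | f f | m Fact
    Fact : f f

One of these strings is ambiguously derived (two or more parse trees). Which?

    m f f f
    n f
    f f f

f f f

m f f f: 1 tree
n f: 1 tree
f f f: 2 trees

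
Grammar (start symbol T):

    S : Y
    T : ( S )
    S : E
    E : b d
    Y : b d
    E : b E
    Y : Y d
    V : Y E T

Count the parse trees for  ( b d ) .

Parse trees for ( b d ):
  [T ( [S [Y b d]] )]
  [T ( [S [E b d]] )]

2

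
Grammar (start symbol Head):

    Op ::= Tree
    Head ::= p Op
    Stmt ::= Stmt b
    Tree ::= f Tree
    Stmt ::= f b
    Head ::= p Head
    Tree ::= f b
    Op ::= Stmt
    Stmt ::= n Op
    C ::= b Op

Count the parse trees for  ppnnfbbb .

Parse trees for ppnnfbbb (showing first 6 of 9):
  [Head p [Head p [Op [Stmt [Stmt [Stmt n [Op [Stmt n [Op [Tree f b]]]]] b] b]]]]
  [Head p [Head p [Op [Stmt [Stmt [Stmt n [Op [Stmt n [Op [Stmt f b]]]]] b] b]]]]
  [Head p [Head p [Op [Stmt [Stmt n [Op [Stmt [Stmt n [Op [Tree f b]]] b]]] b]]]]
  [Head p [Head p [Op [Stmt [Stmt n [Op [Stmt [Stmt n [Op [Stmt f b]]] b]]] b]]]]
  [Head p [Head p [Op [Stmt [Stmt n [Op [Stmt n [Op [Stmt [Stmt f b] b]]]]] b]]]]
  [Head p [Head p [Op [Stmt n [Op [Stmt [Stmt [Stmt n [Op [Tree f b]]] b] b]]]]]]

9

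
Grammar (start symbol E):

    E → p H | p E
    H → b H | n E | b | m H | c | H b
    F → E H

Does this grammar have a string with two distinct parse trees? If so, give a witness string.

Ambiguous

Witness: p b b

Derivation 1: E ⇒ p H ⇒ p b H ⇒ p b b
Derivation 2: E ⇒ p H ⇒ p H b ⇒ p b b

Two distinct leftmost derivations for the same string.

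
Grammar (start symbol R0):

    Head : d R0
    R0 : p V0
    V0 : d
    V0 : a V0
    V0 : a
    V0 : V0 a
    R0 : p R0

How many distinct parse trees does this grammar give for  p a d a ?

2

Parse trees for p a d a:
  [R0 p [V0 a [V0 [V0 d] a]]]
  [R0 p [V0 [V0 a [V0 d]] a]]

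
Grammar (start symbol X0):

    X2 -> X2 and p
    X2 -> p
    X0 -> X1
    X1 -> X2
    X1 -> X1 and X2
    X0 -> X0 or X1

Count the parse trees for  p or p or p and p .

2

Parse trees for p or p or p and p:
  [X0 [X0 [X0 [X1 [X2 p]]] or [X1 [X2 p]]] or [X1 [X2 [X2 p] and p]]]
  [X0 [X0 [X0 [X1 [X2 p]]] or [X1 [X2 p]]] or [X1 [X1 [X2 p]] and [X2 p]]]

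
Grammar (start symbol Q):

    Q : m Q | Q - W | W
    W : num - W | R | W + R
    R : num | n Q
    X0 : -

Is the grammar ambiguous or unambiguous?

Witness: num - num

Derivation 1: Q ⇒ Q - W ⇒ W - W ⇒ R - W ⇒ num - W ⇒ num - R ⇒ num - num
Derivation 2: Q ⇒ W ⇒ num - W ⇒ num - R ⇒ num - num

Two distinct leftmost derivations for the same string.

Ambiguous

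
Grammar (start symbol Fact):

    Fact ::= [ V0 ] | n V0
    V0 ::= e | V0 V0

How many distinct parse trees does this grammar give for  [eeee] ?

Parse trees for [eeee]:
  [Fact [ [V0 [V0 e] [V0 [V0 e] [V0 [V0 e] [V0 e]]]] ]]
  [Fact [ [V0 [V0 e] [V0 [V0 [V0 e] [V0 e]] [V0 e]]] ]]
  [Fact [ [V0 [V0 [V0 e] [V0 e]] [V0 [V0 e] [V0 e]]] ]]
  [Fact [ [V0 [V0 [V0 e] [V0 [V0 e] [V0 e]]] [V0 e]] ]]
  [Fact [ [V0 [V0 [V0 [V0 e] [V0 e]] [V0 e]] [V0 e]] ]]

5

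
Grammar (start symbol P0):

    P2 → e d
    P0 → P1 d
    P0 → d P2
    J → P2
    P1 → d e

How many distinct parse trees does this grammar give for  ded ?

2

Parse trees for ded:
  [P0 [P1 d e] d]
  [P0 d [P2 e d]]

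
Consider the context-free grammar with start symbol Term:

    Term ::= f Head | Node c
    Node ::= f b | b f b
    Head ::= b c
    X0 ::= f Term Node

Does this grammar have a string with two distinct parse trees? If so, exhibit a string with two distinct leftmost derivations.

Ambiguous

Witness: f b c

Derivation 1: Term ⇒ f Head ⇒ f b c
Derivation 2: Term ⇒ Node c ⇒ f b c

Two distinct leftmost derivations for the same string.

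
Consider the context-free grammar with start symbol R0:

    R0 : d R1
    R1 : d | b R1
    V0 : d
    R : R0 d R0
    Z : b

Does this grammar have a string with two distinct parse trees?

Unambiguous

Only R0, R1 are reachable from R0; ignoring the rest: Restricted to the reachable nonterminals, every rule has the form A → t or A → t B, and no two rules for the same A share a first terminal. The grammar encodes a DFA — one run per string.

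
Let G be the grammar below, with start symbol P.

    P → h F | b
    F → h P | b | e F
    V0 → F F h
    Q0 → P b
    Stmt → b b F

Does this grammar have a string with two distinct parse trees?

Unambiguous

Only P, F are reachable from P; ignoring the rest: The reachable rules are right-linear with at most one rule per (nonterminal, next-terminal) pair. Each input token forces the next rule, so parsing is deterministic.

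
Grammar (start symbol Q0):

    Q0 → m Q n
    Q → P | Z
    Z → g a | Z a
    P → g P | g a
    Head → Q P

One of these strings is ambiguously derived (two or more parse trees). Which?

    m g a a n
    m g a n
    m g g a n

m g a a n: 1 tree
m g a n: 2 trees
m g g a n: 1 tree

m g a n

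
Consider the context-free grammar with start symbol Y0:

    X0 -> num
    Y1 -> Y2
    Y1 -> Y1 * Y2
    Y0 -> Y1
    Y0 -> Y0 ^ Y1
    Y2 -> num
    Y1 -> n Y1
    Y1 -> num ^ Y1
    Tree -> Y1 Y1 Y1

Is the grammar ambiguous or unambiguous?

Witness: num ^ num

Derivation 1: Y0 ⇒ Y1 ⇒ num ^ Y1 ⇒ num ^ Y2 ⇒ num ^ num
Derivation 2: Y0 ⇒ Y0 ^ Y1 ⇒ Y1 ^ Y1 ⇒ Y2 ^ Y1 ⇒ num ^ Y1 ⇒ num ^ Y2 ⇒ num ^ num

Two distinct leftmost derivations for the same string.

Ambiguous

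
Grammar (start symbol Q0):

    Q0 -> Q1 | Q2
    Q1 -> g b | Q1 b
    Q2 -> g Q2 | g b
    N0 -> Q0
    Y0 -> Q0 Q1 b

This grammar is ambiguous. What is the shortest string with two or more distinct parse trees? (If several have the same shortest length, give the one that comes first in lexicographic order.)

g b

length 2: g b has 2 parse trees

Two derivations of g b:
  Q0 ⇒ Q1 ⇒ g b
  Q0 ⇒ Q2 ⇒ g b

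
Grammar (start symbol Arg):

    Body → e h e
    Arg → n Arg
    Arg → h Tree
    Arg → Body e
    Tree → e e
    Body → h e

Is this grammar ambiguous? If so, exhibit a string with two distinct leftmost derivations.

Ambiguous

Witness: h e e

Derivation 1: Arg ⇒ h Tree ⇒ h e e
Derivation 2: Arg ⇒ Body e ⇒ h e e

Two distinct leftmost derivations for the same string.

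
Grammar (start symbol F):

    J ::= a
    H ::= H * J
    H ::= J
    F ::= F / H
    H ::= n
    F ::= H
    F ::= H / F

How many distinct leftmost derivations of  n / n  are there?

Parse trees for n / n:
  [F [F [H n]] / [H n]]
  [F [H n] / [F [H n]]]

2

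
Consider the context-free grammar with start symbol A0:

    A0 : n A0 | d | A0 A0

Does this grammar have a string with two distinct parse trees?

Witness: d d d

Derivation 1: A0 ⇒ A0 A0 ⇒ d A0 ⇒ d A0 A0 ⇒ d d A0 ⇒ d d d
Derivation 2: A0 ⇒ A0 A0 ⇒ A0 A0 A0 ⇒ d A0 A0 ⇒ d d A0 ⇒ d d d

Two distinct leftmost derivations for the same string.

Ambiguous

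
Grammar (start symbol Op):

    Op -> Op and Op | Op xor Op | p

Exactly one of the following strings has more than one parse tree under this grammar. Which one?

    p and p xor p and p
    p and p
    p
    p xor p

p and p xor p and p

p and p xor p and p: 5 trees
p and p: 1 tree
p: 1 tree
p xor p: 1 tree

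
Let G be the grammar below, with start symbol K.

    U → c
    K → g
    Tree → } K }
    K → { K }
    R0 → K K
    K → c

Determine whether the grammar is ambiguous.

Only K is reachable from K; ignoring the rest: Each string is a nest of matched brackets around a single atom. An opening bracket forces the recursive rule; an atom forces the base rule.

Unambiguous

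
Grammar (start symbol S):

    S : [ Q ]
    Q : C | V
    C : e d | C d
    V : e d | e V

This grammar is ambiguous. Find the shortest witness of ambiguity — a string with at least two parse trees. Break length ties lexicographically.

[ e d ]

length 4: [ e d ] has 2 parse trees

Two derivations of [ e d ]:
  S ⇒ [ Q ] ⇒ [ C ] ⇒ [ e d ]
  S ⇒ [ Q ] ⇒ [ V ] ⇒ [ e d ]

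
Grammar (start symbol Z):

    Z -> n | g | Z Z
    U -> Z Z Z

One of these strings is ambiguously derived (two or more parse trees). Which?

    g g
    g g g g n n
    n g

g g g g n n

g g: 1 tree
g g g g n n: 42 trees
n g: 1 tree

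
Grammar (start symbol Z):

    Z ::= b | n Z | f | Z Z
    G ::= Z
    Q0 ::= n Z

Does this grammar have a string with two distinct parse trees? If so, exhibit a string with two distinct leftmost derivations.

Ambiguous

Witness: b b b

Derivation 1: Z ⇒ Z Z ⇒ b Z ⇒ b Z Z ⇒ b b Z ⇒ b b b
Derivation 2: Z ⇒ Z Z ⇒ Z Z Z ⇒ b Z Z ⇒ b b Z ⇒ b b b

Two distinct leftmost derivations for the same string.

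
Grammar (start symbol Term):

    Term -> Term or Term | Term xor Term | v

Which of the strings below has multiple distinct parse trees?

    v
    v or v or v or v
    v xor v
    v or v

v: 1 tree
v or v or v or v: 5 trees
v xor v: 1 tree
v or v: 1 tree

v or v or v or v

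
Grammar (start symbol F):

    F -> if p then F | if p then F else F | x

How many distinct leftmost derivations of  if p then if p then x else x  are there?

2

Parse trees for if p then if p then x else x:
  [F if p then [F if p then [F x] else [F x]]]
  [F if p then [F if p then [F x]] else [F x]]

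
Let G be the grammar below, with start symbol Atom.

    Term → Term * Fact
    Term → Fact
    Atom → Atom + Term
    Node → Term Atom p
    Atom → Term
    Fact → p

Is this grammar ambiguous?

Unambiguous

Only Atom, Term, Fact are reachable from Atom; ignoring the rest: The grammar is stratified — Atom handles '+' (left-recursive), Term handles '*', Fact atoms. Each operator has a fixed associativity and precedence level, so every string has one parse.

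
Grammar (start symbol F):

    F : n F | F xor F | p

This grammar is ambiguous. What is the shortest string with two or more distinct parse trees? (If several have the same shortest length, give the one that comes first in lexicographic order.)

n p xor p

length 1: no string has ≥2 trees
length 2: no string has ≥2 trees
length 3: no string has ≥2 trees
length 4: n p xor p has 2 parse trees

Two derivations of n p xor p:
  F ⇒ n F ⇒ n F xor F ⇒ n p xor F ⇒ n p xor p
  F ⇒ F xor F ⇒ n F xor F ⇒ n p xor F ⇒ n p xor p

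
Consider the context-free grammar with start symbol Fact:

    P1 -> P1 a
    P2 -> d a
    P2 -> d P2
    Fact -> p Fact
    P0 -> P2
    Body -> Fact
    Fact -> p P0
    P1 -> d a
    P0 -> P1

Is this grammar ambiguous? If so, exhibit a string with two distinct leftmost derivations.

Witness: p d a

Derivation 1: Fact ⇒ p P0 ⇒ p P2 ⇒ p d a
Derivation 2: Fact ⇒ p P0 ⇒ p P1 ⇒ p d a

Two distinct leftmost derivations for the same string.

Ambiguous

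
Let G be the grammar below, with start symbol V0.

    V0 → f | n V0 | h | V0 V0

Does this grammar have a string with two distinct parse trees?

Witness: f f f

Derivation 1: V0 ⇒ V0 V0 ⇒ f V0 ⇒ f V0 V0 ⇒ f f V0 ⇒ f f f
Derivation 2: V0 ⇒ V0 V0 ⇒ V0 V0 V0 ⇒ f V0 V0 ⇒ f f V0 ⇒ f f f

Two distinct leftmost derivations for the same string.

Ambiguous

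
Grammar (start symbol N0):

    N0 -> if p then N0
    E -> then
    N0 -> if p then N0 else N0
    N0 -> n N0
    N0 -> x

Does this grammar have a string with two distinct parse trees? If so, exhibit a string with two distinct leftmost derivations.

Witness: if p then if p then x else x

Derivation 1: N0 ⇒ if p then N0 ⇒ if p then if p then N0 else N0 ⇒ if p then if p then x else N0 ⇒ if p then if p then x else x
Derivation 2: N0 ⇒ if p then N0 else N0 ⇒ if p then if p then N0 else N0 ⇒ if p then if p then x else N0 ⇒ if p then if p then x else x

Two distinct leftmost derivations for the same string.

Ambiguous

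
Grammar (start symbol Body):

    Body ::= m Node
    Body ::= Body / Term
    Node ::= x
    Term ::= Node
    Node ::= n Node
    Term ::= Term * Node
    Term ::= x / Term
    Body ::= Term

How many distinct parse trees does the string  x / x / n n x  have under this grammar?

4

Parse trees for x / x / n n x:
  [Body [Body [Term [Node x]]] / [Term x / [Term [Node n [Node n [Node x]]]]]]
  [Body [Body [Body [Term [Node x]]] / [Term [Node x]]] / [Term [Node n [Node n [Node x]]]]]
  [Body [Body [Term x / [Term [Node x]]]] / [Term [Node n [Node n [Node x]]]]]
  [Body [Term x / [Term x / [Term [Node n [Node n [Node x]]]]]]]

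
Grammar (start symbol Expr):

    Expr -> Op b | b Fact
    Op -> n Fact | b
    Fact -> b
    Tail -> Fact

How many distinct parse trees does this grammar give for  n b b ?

1

Parse trees for n b b:
  [Expr [Op n [Fact b]] b]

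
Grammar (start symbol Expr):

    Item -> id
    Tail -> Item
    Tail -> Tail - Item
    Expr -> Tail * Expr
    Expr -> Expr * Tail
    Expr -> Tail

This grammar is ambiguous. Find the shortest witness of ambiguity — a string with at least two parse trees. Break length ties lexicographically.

length 1: no string has ≥2 trees
length 3: id * id has 2 parse trees

Two derivations of id * id:
  Expr ⇒ Tail * Expr ⇒ Item * Expr ⇒ id * Expr ⇒ id * Tail ⇒ id * Item ⇒ id * id
  Expr ⇒ Expr * Tail ⇒ Tail * Tail ⇒ Item * Tail ⇒ id * Tail ⇒ id * Item ⇒ id * id

id * id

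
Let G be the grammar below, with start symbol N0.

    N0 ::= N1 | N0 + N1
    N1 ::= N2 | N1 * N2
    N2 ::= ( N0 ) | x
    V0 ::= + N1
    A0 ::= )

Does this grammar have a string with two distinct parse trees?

(V0, A0 are unreachable from N0, so their rules don't affect L(N0).) N0 → N0 + N1 | N1  ;  N1 → N1 * N2 | N2  — a left-associative chain with N2 at the bottom. Each string factors uniquely by precedence.

Unambiguous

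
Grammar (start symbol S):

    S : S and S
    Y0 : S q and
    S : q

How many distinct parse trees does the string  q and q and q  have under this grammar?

2

Parse trees for q and q and q:
  [S [S q] and [S [S q] and [S q]]]
  [S [S [S q] and [S q]] and [S q]]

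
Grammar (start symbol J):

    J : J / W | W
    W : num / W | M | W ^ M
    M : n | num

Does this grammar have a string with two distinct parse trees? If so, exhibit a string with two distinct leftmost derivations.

Ambiguous

Witness: num / n

Derivation 1: J ⇒ J / W ⇒ W / W ⇒ M / W ⇒ num / W ⇒ num / M ⇒ num / n
Derivation 2: J ⇒ W ⇒ num / W ⇒ num / M ⇒ num / n

Two distinct leftmost derivations for the same string.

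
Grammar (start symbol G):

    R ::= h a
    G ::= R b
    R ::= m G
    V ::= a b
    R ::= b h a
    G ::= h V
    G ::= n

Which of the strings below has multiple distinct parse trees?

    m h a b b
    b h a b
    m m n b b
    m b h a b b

m h a b b

m h a b b: 2 trees
b h a b: 1 tree
m m n b b: 1 tree
m b h a b b: 1 tree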